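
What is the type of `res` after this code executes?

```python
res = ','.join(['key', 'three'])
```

str.join() returns str

str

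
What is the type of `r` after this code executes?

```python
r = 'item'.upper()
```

str.upper() returns str

str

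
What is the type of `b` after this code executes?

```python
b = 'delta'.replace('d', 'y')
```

str.replace() returns str

str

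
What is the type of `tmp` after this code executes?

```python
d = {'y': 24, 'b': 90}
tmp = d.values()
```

.values() returns a dict_values view object

dict_values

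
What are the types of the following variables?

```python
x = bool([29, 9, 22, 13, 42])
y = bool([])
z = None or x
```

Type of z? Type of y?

None or <bool> returns the bool; bool() returns bool

bool, bool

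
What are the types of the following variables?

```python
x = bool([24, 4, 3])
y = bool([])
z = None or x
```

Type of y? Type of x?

bool() returns bool; bool() returns bool

bool, bool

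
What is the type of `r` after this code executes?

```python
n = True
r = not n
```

'not' always returns bool

bool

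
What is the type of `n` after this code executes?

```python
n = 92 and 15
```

'and' returns the last value when all truthy (15, which is int)

int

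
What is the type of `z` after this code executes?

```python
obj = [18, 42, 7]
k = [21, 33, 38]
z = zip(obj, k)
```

zip() returns a zip iterator object

zip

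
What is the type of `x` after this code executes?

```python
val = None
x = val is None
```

'is' comparison returns bool

bool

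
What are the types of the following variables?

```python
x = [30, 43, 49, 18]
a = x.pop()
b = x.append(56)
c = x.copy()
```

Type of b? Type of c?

list.append() returns None; list.copy() returns list

NoneType, list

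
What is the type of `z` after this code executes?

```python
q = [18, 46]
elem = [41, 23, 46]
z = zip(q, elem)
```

zip() returns a zip iterator object

zip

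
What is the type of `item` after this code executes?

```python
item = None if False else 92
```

Ternary: condition is False, else branch (92) taken → int

int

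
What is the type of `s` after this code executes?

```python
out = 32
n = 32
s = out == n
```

Equality comparison returns bool

bool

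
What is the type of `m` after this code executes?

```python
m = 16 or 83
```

'or' returns the first truthy value (16, which is int)

int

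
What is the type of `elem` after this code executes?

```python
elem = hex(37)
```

hex() returns str representation

str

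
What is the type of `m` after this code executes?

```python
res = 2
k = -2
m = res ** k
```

int ** negative int returns float

float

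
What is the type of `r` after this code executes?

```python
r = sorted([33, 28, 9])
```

sorted() always returns list

list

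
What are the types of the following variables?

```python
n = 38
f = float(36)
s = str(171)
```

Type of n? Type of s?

n is int; s is str

int, str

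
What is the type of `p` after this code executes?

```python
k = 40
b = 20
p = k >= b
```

Comparison operators return bool

bool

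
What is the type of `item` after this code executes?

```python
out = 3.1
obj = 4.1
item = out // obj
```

float // float returns float (floor division preserves float type)

float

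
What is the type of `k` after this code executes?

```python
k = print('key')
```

print() returns None

NoneType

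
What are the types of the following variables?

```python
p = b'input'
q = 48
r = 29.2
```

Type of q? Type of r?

q is int; r is float

int, float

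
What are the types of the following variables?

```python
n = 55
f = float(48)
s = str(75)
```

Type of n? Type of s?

n is int; s is str

int, str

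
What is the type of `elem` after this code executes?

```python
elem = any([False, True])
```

any() returns bool

bool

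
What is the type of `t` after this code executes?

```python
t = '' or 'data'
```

'or' returns first truthy value ('data', which is str)

str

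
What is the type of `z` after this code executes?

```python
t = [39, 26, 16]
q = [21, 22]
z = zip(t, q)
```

zip() returns a zip iterator object

zip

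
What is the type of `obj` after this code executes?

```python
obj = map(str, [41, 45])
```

map() returns a map iterator object

map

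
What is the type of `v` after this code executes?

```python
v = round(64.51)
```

round() with no ndigits arg returns int

int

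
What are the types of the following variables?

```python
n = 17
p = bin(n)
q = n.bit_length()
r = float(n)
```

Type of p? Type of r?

bin() returns str; float() returns float

str, float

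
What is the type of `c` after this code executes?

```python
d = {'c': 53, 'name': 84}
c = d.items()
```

dict.items() returns a dict_items view

dict_items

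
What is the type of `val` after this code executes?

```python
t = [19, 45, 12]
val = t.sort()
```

list.sort() returns None (sorts in place)

NoneType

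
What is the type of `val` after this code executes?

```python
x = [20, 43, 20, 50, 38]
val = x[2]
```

Indexing a list of ints returns int (x[2] = 20)

int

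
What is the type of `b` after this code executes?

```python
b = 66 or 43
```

'or' returns the first truthy value (66, which is int)

int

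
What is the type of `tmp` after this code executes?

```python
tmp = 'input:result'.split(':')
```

str.split() returns list

list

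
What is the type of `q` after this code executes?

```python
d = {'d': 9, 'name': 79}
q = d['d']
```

Accessing dict[str, int] with key 'd' returns int value 9

int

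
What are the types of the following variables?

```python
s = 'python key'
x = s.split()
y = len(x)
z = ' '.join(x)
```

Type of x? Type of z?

str.split() returns list; str.join() returns str

list, str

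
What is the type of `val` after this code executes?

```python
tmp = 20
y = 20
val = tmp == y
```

Equality comparison returns bool

bool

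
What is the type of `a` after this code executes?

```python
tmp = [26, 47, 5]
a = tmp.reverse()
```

list.reverse() returns None

NoneType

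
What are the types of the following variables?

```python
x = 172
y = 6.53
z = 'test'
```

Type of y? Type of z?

y is float; z is str

float, str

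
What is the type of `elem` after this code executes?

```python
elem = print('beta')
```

print() returns None

NoneType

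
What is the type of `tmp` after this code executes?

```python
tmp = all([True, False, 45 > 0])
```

all() returns bool

bool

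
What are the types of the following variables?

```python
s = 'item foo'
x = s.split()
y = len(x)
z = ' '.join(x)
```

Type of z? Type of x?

str.join() returns str; str.split() returns list

str, list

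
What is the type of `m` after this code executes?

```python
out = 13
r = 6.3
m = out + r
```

int + float returns float (13 + 6.3 = 19.3)

float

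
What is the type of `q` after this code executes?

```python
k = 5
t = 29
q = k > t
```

Comparison operators return bool

bool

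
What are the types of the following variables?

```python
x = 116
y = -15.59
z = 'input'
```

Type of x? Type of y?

x is int; y is float

int, float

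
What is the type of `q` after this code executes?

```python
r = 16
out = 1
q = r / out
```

int / int always returns float in Python 3 (16 / 1 = 16)

float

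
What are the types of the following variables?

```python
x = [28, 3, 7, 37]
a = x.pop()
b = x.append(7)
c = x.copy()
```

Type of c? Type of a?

list.copy() returns list; list.pop() returns the element (int)

list, int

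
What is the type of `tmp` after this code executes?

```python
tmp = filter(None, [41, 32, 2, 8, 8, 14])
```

filter() returns a filter iterator object

filter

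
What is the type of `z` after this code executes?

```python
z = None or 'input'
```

'or' with None returns the other value ('input', str)

str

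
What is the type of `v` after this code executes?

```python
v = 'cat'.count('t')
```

str.count() returns int

int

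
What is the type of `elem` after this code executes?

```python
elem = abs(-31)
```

abs() of int returns int

int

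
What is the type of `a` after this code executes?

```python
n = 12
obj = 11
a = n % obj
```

int % int returns int (12 % 11 = 1)

int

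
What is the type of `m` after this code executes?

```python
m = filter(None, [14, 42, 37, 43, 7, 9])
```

filter() returns a filter iterator object

filter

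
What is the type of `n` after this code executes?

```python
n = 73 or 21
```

'or' returns the first truthy value (73, which is int)

int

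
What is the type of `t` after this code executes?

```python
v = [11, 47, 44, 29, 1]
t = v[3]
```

Indexing a list of ints returns int (v[3] = 29)

int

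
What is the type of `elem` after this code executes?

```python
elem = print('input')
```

print() returns None

NoneType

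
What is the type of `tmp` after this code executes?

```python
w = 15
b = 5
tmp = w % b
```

int % int returns int (15 % 5 = 0)

int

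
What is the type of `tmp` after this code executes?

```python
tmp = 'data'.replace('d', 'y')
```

str.replace() returns str

str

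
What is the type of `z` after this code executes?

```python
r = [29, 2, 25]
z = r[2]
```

Indexing a list of ints returns int (r[2] = 25)

int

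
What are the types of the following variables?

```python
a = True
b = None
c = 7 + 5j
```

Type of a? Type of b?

a is bool; b is NoneType

bool, NoneType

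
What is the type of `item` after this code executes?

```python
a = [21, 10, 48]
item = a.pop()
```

list.pop() returns the popped element (int here)

int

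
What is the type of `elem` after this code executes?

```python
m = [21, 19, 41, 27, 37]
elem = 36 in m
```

'in' operator returns bool

bool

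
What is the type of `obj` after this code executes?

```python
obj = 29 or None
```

'or' returns first truthy value (29, int)

int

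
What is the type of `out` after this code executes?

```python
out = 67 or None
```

'or' returns first truthy value (67, int)

int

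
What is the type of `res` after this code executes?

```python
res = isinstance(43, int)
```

isinstance() returns bool

bool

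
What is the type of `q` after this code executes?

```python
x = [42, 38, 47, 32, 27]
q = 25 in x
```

'in' operator returns bool

bool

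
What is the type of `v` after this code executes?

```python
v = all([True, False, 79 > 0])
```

all() returns bool

bool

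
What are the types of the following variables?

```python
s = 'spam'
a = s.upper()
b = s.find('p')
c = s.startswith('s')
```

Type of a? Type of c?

str.upper() returns str; str.startswith() returns bool

str, bool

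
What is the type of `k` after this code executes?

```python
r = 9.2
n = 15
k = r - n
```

float - int returns float (9.2 - 15 = -5.8)

float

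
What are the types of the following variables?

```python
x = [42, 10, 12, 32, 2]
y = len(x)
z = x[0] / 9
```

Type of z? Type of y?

int / int returns float; len() returns int

float, int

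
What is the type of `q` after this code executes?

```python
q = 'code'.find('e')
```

str.find() returns int (index, or -1)

int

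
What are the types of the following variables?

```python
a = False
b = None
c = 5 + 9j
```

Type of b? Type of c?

b is NoneType; c is complex

NoneType, complex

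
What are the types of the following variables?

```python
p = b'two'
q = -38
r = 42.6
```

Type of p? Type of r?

p is bytes; r is float

bytes, float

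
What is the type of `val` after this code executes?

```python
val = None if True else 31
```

Ternary: condition is True, if branch (None) taken → NoneType

NoneType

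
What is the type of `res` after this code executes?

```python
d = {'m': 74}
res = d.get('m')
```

dict.get() returns the value (int) when key is found

int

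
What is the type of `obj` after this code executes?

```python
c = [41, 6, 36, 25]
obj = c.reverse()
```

list.reverse() returns None

NoneType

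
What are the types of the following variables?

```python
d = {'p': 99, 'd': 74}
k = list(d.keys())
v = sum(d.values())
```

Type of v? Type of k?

sum of int values returns int; list(...) returns list

int, list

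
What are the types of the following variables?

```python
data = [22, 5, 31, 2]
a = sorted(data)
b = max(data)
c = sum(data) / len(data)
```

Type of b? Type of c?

max of ints returns int; int / int returns float

int, float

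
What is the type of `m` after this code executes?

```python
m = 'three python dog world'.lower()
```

str.lower() returns str

str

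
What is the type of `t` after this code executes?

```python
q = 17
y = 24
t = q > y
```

Comparison operators return bool

bool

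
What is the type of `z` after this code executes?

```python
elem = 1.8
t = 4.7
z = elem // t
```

float // float returns float (floor division preserves float type)

float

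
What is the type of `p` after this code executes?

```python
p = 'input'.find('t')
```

str.find() returns int (index, or -1)

int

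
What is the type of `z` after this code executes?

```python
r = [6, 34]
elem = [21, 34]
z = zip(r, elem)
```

zip() returns a zip iterator object

zip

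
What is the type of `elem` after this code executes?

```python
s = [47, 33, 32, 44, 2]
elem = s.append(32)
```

list.append() returns None (mutates in place)

NoneType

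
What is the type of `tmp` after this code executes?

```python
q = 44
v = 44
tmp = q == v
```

Equality comparison returns bool

bool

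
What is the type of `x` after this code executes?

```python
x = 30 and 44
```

'and' returns the last value when all truthy (44, which is int)

int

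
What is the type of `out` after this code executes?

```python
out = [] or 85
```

'or' returns first truthy value (85, which is int)

int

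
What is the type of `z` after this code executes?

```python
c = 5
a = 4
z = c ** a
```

int ** positive int returns int (5 ** 4 = 625)

int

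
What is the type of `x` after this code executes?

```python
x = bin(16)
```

bin() returns str representation

str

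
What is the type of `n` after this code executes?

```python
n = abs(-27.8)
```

abs() of float returns float

float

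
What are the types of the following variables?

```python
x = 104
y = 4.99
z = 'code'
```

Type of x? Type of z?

x is int; z is str

int, str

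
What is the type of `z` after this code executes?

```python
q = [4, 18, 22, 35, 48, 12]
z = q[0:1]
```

Slicing a list always returns a list

list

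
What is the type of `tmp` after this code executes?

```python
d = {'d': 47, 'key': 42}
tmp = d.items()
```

dict.items() returns a dict_items view

dict_items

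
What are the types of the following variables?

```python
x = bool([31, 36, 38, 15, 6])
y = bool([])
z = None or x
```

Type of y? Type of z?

bool() returns bool; None or <bool> returns the bool

bool, bool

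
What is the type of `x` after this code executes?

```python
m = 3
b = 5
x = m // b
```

int // int returns int (3 // 5 = 0)

int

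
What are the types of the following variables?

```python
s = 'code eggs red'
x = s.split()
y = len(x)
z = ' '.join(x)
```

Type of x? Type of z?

str.split() returns list; str.join() returns str

list, str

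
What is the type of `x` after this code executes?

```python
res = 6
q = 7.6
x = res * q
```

int * float returns float (6 * 7.6 = 45.6)

float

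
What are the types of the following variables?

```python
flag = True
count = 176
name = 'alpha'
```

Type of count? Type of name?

count is int; name is str

int, str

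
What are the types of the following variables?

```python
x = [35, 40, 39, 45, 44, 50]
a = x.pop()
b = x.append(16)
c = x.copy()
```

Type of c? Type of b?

list.copy() returns list; list.append() returns None

list, NoneType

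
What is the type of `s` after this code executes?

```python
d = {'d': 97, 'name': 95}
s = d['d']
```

Accessing dict[str, int] with key 'd' returns int value 97

int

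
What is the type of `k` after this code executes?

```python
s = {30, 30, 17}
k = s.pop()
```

Popping from a set of ints returns int

int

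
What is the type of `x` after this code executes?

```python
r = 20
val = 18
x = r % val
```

int % int returns int (20 % 18 = 2)

int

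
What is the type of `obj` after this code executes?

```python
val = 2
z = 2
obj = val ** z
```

int ** positive int returns int (2 ** 2 = 4)

int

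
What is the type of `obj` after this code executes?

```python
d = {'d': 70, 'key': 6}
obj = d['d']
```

Accessing dict[str, int] with key 'd' returns int value 70

int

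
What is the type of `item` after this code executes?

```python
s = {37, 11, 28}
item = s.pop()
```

Popping from a set of ints returns int

int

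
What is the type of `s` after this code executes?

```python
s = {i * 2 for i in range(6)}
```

A set comprehension {expr for x in iterable} produces a set

set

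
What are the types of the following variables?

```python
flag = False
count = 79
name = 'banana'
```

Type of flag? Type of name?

flag is bool; name is str

bool, str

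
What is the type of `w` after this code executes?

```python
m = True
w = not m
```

'not' always returns bool

bool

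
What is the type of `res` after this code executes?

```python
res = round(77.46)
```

round() with no ndigits arg returns int

int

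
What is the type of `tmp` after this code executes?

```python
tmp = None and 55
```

'and' returns first falsy value (None)

NoneType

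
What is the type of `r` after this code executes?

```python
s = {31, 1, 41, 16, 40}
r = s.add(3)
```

set.add() returns None (mutates in place)

NoneType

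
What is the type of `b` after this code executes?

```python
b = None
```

None has type NoneType

NoneType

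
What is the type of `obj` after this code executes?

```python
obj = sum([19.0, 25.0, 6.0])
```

sum() of floats returns float

float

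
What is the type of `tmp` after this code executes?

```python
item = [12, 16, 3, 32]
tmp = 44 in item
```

'in' operator returns bool

bool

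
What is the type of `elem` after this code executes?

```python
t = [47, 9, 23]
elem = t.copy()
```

list.copy() returns list

list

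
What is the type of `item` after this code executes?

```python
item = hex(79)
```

hex() returns str representation

str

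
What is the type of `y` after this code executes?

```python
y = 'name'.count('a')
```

str.count() returns int

int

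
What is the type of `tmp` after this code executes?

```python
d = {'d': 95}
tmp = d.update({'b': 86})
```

dict.update() returns None

NoneType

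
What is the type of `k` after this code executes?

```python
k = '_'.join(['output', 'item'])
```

str.join() returns str

str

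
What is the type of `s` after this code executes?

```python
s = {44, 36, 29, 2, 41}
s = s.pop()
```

Popping from a set of ints returns int

int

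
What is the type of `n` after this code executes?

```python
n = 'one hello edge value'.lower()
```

str.lower() returns str

str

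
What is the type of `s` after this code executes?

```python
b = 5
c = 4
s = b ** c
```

int ** positive int returns int (5 ** 4 = 625)

int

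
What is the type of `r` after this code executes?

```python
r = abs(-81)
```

abs() of int returns int

int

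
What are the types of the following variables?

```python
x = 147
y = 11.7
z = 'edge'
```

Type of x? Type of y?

x is int; y is float

int, float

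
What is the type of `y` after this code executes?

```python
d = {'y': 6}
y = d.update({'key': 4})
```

dict.update() returns None

NoneType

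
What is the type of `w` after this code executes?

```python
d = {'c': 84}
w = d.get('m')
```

dict.get() returns None when key 'm' is not found and no default given

NoneType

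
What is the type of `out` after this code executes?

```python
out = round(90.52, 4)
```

round() with ndigits arg returns float

float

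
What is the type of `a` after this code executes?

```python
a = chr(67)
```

chr() returns str (single character)

str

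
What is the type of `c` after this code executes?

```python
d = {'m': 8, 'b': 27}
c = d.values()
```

.values() returns a dict_values view object

dict_values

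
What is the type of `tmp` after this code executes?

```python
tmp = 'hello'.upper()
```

str.upper() returns str

str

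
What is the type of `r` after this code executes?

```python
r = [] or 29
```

'or' returns first truthy value (29, which is int)

int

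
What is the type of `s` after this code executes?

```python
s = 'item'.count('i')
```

str.count() returns int

int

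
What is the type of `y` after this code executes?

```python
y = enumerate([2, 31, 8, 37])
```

enumerate() returns an enumerate iterator object

enumerate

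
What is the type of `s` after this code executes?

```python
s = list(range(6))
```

list(range(...)) returns list

list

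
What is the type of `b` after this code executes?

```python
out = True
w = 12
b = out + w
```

bool + int returns int (True is 1, so 1 + 12 = 13)

int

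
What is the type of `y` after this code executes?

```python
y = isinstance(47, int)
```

isinstance() returns bool

bool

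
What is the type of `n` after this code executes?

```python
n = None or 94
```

'or' with None returns the other value (94, int)

int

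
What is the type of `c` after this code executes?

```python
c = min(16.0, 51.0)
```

min() of floats returns float

float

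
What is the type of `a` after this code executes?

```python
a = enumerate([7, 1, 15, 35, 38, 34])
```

enumerate() returns an enumerate iterator object

enumerate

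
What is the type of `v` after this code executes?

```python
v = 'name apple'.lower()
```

str.lower() returns str

str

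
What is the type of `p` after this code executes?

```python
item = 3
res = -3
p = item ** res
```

int ** negative int returns float

float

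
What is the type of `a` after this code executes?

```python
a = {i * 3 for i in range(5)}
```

A set comprehension {expr for x in iterable} produces a set

set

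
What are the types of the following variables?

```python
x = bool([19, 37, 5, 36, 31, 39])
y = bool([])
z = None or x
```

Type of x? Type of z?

bool() returns bool; None or <bool> returns the bool

bool, bool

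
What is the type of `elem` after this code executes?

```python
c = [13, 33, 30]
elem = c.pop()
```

list.pop() returns the popped element (int here)

int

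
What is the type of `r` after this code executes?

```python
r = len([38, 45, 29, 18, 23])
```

len() always returns int

int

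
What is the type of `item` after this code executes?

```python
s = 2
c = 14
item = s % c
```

int % int returns int (2 % 14 = 2)

int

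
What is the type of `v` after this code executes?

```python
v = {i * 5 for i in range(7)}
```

A set comprehension {expr for x in iterable} produces a set

set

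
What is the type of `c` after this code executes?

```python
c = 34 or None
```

'or' returns first truthy value (34, int)

int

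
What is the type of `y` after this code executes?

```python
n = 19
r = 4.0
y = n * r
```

int * float returns float (19 * 4.0 = 76.0)

float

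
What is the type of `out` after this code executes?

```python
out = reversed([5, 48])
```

reversed() on a list returns a list_reverseiterator

list_reverseiterator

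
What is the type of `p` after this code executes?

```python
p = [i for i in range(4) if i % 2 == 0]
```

A list comprehension [...] produces a list

list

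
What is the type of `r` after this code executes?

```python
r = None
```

None has type NoneType

NoneType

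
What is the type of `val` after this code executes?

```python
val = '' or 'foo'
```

'or' returns first truthy value ('foo', which is str)

str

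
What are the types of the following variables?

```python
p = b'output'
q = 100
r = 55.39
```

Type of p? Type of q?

p is bytes; q is int

bytes, int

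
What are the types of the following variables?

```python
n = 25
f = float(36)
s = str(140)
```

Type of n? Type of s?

n is int; s is str

int, str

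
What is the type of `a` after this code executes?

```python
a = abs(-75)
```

abs() of int returns int

int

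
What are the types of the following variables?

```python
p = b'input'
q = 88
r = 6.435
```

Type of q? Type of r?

q is int; r is float

int, float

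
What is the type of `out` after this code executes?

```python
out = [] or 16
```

'or' returns first truthy value (16, which is int)

int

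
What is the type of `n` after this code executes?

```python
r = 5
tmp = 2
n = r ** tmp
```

int ** positive int returns int (5 ** 2 = 25)

int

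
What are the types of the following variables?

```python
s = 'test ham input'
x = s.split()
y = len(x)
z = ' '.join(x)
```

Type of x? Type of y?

str.split() returns list; len() returns int

list, int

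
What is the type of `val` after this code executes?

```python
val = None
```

None has type NoneType

NoneType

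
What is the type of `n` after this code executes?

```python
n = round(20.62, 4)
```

round() with ndigits arg returns float

float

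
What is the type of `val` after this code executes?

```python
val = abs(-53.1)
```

abs() of float returns float

float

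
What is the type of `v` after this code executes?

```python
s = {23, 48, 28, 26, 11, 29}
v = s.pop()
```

Popping from a set of ints returns int

int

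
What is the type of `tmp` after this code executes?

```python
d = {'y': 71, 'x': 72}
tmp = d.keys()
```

.keys() returns a dict_keys view object

dict_keys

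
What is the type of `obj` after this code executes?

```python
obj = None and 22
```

'and' returns first falsy value (None)

NoneType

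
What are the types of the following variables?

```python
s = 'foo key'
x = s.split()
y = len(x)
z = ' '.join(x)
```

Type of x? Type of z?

str.split() returns list; str.join() returns str

list, str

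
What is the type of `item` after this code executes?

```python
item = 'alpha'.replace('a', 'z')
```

str.replace() returns str

str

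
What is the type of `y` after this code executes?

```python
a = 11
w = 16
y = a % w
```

int % int returns int (11 % 16 = 11)

int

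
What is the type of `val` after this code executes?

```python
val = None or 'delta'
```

'or' with None returns the other value ('delta', str)

str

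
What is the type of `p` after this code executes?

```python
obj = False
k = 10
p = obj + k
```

bool + int returns int (False is 0, so 0 + 10 = 10)

int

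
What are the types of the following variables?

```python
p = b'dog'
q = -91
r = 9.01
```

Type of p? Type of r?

p is bytes; r is float

bytes, float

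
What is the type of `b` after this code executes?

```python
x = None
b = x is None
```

'is' comparison returns bool

bool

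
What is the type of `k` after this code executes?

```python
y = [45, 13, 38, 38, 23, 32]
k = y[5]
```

Indexing a list of ints returns int (y[5] = 32)

int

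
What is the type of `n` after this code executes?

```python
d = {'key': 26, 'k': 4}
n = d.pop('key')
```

dict.pop() returns the value (int)

int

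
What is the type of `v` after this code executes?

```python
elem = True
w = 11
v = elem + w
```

bool + int returns int (True is 1, so 1 + 11 = 12)

int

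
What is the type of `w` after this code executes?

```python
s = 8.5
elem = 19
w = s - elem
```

float - int returns float (8.5 - 19 = -10.5)

float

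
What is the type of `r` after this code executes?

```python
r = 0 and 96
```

'and' returns the first falsy value (0, which is int)

int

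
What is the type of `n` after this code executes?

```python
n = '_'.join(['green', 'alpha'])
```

str.join() returns str

str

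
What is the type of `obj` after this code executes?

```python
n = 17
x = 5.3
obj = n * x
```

int * float returns float (17 * 5.3 = 90.1)

float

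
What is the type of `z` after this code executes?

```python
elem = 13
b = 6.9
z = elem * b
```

int * float returns float (13 * 6.9 = 89.7)

float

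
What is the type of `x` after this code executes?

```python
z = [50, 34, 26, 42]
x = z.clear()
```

list.clear() returns None

NoneType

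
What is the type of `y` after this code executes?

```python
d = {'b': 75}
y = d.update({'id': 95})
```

dict.update() returns None

NoneType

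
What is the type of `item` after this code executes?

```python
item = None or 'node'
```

'or' with None returns the other value ('node', str)

str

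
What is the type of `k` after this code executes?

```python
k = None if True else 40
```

Ternary: condition is True, if branch (None) taken → NoneType

NoneType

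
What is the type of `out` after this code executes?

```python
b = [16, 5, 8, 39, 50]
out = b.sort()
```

list.sort() returns None (sorts in place)

NoneType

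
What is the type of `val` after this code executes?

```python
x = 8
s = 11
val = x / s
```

int / int always returns float in Python 3 (8 / 11 = 0.727273)

float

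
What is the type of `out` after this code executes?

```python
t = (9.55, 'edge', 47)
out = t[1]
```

Index 1 of tuple is 'edge' which is str

str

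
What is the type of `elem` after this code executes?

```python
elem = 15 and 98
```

'and' returns the last value when all truthy (98, which is int)

int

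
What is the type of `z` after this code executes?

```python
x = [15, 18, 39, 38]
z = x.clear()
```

list.clear() returns None

NoneType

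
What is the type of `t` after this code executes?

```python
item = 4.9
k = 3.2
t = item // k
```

float // float returns float (floor division preserves float type)

float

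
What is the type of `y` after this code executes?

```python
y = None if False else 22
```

Ternary: condition is False, else branch (22) taken → int

int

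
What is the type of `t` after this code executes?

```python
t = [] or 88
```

'or' returns first truthy value (88, which is int)

int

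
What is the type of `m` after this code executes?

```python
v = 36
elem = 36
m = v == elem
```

Equality comparison returns bool

bool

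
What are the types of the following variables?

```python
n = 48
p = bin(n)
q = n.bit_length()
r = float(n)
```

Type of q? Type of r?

int.bit_length() returns int; float() returns float

int, float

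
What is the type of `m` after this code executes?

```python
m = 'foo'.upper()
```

str.upper() returns str

str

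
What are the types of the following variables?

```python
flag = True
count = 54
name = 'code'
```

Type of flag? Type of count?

flag is bool; count is int

bool, int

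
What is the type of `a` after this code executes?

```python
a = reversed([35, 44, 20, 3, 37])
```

reversed() on a list returns a list_reverseiterator

list_reverseiterator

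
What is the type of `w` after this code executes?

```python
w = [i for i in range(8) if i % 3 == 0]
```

A list comprehension [...] produces a list

list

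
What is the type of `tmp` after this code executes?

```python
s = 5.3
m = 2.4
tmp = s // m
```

float // float returns float (floor division preserves float type)

float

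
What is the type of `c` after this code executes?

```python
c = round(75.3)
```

round() with no ndigits arg returns int

int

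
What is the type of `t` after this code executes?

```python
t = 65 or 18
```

'or' returns the first truthy value (65, which is int)

int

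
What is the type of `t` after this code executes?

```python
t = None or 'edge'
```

'or' with None returns the other value ('edge', str)

str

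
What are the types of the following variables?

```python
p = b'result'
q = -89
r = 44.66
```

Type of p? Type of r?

p is bytes; r is float

bytes, float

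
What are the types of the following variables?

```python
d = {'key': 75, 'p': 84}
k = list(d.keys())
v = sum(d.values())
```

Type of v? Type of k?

sum of int values returns int; list(...) returns list

int, list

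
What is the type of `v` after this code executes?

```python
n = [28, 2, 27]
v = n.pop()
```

list.pop() returns the popped element (int here)

int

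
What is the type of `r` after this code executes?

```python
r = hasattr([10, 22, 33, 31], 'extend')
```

hasattr() returns bool

bool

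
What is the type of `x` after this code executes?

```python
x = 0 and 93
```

'and' returns the first falsy value (0, which is int)

int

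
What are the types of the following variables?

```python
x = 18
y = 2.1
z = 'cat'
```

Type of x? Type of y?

x is int; y is float

int, float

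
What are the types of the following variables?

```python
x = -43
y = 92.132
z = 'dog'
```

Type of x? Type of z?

x is int; z is str

int, str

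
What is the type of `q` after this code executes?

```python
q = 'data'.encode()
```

str.encode() returns bytes

bytes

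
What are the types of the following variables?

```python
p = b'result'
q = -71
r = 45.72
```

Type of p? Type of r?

p is bytes; r is float

bytes, float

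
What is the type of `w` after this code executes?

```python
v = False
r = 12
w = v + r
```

bool + int returns int (False is 0, so 0 + 12 = 12)

int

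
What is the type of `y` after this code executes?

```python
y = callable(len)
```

callable() returns bool

bool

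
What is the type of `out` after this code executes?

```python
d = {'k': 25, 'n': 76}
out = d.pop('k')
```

dict.pop() returns the value (int)

int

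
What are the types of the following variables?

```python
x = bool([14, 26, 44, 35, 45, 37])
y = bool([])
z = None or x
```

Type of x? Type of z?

bool() returns bool; None or <bool> returns the bool

bool, bool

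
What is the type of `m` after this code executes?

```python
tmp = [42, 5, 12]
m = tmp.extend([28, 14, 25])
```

list.extend() returns None

NoneType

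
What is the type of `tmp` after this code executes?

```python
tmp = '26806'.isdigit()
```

str.isdigit() returns bool

bool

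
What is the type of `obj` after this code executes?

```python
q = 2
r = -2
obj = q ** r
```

int ** negative int returns float

float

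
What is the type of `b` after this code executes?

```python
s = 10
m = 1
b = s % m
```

int % int returns int (10 % 1 = 0)

int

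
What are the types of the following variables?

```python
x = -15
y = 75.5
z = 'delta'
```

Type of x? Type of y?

x is int; y is float

int, float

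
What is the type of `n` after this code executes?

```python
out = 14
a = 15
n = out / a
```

int / int always returns float in Python 3 (14 / 15 = 0.933333)

float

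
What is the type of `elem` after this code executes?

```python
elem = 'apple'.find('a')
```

str.find() returns int (index, or -1)

int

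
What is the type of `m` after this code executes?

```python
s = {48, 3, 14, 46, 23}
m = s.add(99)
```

set.add() returns None (mutates in place)

NoneType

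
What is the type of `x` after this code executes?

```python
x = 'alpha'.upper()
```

str.upper() returns str

str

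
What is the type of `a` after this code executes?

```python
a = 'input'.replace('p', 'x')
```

str.replace() returns str

str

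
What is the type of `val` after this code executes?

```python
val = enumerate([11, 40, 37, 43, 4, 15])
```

enumerate() returns an enumerate iterator object

enumerate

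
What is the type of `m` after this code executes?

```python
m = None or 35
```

'or' with None returns the other value (35, int)

int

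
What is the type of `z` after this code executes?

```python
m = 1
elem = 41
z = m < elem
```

Comparison operators return bool

bool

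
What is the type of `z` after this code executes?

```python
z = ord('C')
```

ord() returns int (Unicode code point)

int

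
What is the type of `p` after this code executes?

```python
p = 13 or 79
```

'or' returns the first truthy value (13, which is int)

int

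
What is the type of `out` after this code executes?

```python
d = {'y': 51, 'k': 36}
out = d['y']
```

Accessing dict[str, int] with key 'y' returns int value 51

int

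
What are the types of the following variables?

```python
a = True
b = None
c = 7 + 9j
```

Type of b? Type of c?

b is NoneType; c is complex

NoneType, complex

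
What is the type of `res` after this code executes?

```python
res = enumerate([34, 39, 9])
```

enumerate() returns an enumerate iterator object

enumerate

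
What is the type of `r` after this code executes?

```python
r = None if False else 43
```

Ternary: condition is False, else branch (43) taken → int

int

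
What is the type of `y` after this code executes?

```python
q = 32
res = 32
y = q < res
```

Comparison operators return bool

bool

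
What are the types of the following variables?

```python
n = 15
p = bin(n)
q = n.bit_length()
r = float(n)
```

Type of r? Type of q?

float() returns float; int.bit_length() returns int

float, int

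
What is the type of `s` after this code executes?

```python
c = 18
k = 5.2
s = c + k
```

int + float returns float (18 + 5.2 = 23.2)

float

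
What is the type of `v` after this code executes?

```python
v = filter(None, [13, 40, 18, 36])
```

filter() returns a filter iterator object

filter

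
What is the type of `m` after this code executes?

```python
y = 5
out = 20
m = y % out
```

int % int returns int (5 % 20 = 5)

int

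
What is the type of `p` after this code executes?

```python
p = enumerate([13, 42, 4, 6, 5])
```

enumerate() returns an enumerate iterator object

enumerate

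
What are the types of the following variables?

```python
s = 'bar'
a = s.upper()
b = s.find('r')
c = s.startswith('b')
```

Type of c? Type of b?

str.startswith() returns bool; str.find() returns int

bool, int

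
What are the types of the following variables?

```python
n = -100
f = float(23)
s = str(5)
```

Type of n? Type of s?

n is int; s is str

int, str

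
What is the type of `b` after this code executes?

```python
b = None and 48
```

'and' returns first falsy value (None)

NoneType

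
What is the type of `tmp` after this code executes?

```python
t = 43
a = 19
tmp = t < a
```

Comparison operators return bool

bool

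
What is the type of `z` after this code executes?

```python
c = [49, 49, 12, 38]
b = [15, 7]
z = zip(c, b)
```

zip() returns a zip iterator object

zip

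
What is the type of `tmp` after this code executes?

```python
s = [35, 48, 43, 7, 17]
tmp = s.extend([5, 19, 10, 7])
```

list.extend() returns None

NoneType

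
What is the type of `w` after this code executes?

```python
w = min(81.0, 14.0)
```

min() of floats returns float

float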